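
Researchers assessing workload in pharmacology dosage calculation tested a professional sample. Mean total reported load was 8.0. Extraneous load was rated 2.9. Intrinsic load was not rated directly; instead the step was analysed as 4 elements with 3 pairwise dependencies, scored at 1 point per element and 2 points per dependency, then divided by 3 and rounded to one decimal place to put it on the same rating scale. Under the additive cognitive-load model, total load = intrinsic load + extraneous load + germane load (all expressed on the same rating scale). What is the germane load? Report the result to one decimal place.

Intrinsic (element-interactivity): (4 × 1 + 3 × 2) / 3 = 10 / 3 = 3.3333 → 3.3.
germane load = total − intrinsic − extraneous
             = 8.0 − 3.3 − 2.9 = 1.8.

1.8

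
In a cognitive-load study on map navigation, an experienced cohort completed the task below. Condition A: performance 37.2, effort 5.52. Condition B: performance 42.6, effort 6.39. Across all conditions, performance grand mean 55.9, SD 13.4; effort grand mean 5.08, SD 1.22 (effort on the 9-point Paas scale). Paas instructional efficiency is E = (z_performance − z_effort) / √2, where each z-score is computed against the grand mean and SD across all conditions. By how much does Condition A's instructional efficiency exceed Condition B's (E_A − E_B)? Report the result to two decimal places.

0.22

Condition A: z_P = (37.2 − 55.9)/13.4 = -1.3955; z_E = (5.52 − 5.08)/1.22 = 0.3607; E_A = (-1.3955 − 0.3607)/√2 = -1.2418.
Condition B: z_P = (42.6 − 55.9)/13.4 = -0.9925; z_E = (6.39 − 5.08)/1.22 = 1.0738; E_B = (-0.9925 − 1.0738)/√2 = -1.4611.
E_A − E_B = -1.2418 − (-1.4611) = 0.2193 ≈ 0.22.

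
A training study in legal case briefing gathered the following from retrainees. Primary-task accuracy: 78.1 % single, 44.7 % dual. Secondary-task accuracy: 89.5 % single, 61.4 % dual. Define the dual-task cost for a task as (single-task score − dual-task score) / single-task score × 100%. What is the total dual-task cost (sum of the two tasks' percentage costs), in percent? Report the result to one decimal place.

74.2

Primary cost = (78.1 − 44.7) / 78.1 × 100% = 42.7657%.
Secondary cost = (89.5 − 61.4) / 89.5 × 100% = 31.3966%.
Total = 42.7657% + 31.3966% = 74.1623% ≈ 74.2%.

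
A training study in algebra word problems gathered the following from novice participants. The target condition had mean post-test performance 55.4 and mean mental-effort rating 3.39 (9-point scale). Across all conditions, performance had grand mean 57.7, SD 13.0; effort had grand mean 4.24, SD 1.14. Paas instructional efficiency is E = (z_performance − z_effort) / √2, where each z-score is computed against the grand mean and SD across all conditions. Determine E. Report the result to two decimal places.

0.40

z_performance = (55.4 − 57.7) / 13.0 = -2.3000 / 13.0 = -0.1769.
z_effort = (3.39 − 4.24) / 1.14 = -0.8500 / 1.14 = -0.7456.
z_P − z_E = -0.1769 − (-0.7456) = 0.5687.
E = 0.5687 / √2 = 0.5687 / 1.41421 = 0.4021 ≈ 0.40.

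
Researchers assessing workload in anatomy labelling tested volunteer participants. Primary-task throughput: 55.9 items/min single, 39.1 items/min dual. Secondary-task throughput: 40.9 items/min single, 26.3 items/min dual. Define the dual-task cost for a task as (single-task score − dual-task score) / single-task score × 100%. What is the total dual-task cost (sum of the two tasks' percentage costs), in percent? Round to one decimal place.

65.8

Primary cost = (55.9 − 39.1) / 55.9 × 100% = 30.0537%.
Secondary cost = (40.9 − 26.3) / 40.9 × 100% = 35.6968%.
Total = 30.0537% + 35.6968% = 65.7505% ≈ 65.8%.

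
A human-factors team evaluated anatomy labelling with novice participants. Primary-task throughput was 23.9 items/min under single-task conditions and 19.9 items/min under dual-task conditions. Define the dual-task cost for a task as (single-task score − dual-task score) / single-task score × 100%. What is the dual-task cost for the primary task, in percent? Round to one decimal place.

Cost = (23.9 − 19.9) / 23.9 × 100%
     = 4.0000 / 23.9 × 100% = 16.7364%.
≈ 16.7%.

16.7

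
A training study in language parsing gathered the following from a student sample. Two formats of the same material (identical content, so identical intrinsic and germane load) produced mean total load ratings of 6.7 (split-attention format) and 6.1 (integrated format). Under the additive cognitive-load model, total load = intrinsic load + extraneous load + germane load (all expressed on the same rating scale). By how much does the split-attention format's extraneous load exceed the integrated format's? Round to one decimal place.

0.6

Intrinsic and germane load are equal across formats, so the difference in total load equals the difference in extraneous load.
Extraneous-load difference = 6.7 − 6.1 = 0.6.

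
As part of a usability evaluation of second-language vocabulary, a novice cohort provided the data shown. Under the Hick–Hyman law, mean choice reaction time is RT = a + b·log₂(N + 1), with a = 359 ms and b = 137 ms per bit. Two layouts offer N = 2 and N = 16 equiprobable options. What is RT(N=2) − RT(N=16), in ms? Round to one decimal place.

-342.8

RT(2) = 359 + 137·log₂(3) = 359 + 137·1.5850 = 576.1450 ms.
RT(16) = 359 + 137·log₂(17) = 359 + 137·4.0875 = 918.9875 ms.
Difference = 576.1450 − 918.9875 = -342.8425 ≈ -342.8 ms.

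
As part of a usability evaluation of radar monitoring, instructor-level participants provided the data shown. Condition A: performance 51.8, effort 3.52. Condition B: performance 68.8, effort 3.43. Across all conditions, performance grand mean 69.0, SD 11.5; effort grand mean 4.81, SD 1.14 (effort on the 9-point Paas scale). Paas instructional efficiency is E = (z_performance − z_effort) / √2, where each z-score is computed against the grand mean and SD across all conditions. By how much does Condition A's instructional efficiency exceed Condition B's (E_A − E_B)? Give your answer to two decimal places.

Condition A: z_P = (51.8 − 69.0)/11.5 = -1.4957; z_E = (3.52 − 4.81)/1.14 = -1.1316; E_A = (-1.4957 − (-1.1316))/√2 = -0.2575.
Condition B: z_P = (68.8 − 69.0)/11.5 = -0.0174; z_E = (3.43 − 4.81)/1.14 = -1.2105; E_B = (-0.0174 − (-1.2105))/√2 = 0.8436.
E_A − E_B = -0.2575 − 0.8436 = -1.1011 ≈ -1.10.

-1.10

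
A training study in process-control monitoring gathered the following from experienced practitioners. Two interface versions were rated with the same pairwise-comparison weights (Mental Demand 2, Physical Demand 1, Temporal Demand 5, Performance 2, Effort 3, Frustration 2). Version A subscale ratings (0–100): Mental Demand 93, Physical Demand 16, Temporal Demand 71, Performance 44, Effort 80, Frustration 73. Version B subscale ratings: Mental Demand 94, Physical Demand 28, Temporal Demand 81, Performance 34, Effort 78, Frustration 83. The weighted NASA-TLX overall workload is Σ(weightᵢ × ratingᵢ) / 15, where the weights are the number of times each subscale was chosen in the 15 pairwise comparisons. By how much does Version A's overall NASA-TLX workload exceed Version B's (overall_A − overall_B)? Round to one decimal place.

-3.9

Version A weighted sum = 2·93 + 1·16 + 5·71 + 2·44 + 3·80 + 2·73 = 186 + 16 + 355 + 88 + 240 + 146 = 1031; overall_A = 1031/15 = 68.7333.
Version B weighted sum = 2·94 + 1·28 + 5·81 + 2·34 + 3·78 + 2·83 = 188 + 28 + 405 + 68 + 234 + 166 = 1089; overall_B = 1089/15 = 72.6000.
Difference = 68.7333 − 72.6000 = -3.8667 ≈ -3.9.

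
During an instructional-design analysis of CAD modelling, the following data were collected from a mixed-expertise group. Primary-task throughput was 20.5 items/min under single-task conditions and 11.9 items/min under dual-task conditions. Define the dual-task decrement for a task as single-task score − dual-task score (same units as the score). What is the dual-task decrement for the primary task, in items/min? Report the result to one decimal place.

8.6

Decrement = 20.5 − 11.9 = 8.6000 items/min ≈ 8.6 items/min.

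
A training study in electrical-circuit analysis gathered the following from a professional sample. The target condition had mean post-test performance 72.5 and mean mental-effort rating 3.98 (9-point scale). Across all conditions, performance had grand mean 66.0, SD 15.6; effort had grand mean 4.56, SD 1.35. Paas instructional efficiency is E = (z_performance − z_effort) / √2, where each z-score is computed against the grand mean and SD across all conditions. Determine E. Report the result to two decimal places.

0.60

z_performance = (72.5 − 66.0) / 15.6 = 6.5000 / 15.6 = 0.4167.
z_effort = (3.98 − 4.56) / 1.35 = -0.5800 / 1.35 = -0.4296.
z_P − z_E = 0.4167 − (-0.4296) = 0.8463.
E = 0.8463 / √2 = 0.8463 / 1.41421 = 0.5984 ≈ 0.60.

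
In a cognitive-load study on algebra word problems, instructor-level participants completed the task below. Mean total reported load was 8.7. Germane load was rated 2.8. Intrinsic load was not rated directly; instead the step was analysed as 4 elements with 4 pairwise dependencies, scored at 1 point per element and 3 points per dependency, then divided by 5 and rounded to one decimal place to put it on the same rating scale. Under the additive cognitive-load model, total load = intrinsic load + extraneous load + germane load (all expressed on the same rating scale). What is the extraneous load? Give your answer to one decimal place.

2.7

Intrinsic (element-interactivity): (4 × 1 + 4 × 3) / 5 = 16 / 5 = 3.2000 → 3.2.
extraneous load = total − intrinsic − germane
             = 8.7 − 3.2 − 2.8 = 2.7.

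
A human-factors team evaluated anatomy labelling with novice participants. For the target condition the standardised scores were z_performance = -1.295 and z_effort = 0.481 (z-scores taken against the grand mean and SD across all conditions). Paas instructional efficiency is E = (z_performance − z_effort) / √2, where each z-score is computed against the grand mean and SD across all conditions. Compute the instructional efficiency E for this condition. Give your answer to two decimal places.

z_P − z_E = -1.295 − 0.481 = -1.7760.
E = -1.7760 / √2 = -1.7760 / 1.41421 = -1.2558 ≈ -1.26.

-1.26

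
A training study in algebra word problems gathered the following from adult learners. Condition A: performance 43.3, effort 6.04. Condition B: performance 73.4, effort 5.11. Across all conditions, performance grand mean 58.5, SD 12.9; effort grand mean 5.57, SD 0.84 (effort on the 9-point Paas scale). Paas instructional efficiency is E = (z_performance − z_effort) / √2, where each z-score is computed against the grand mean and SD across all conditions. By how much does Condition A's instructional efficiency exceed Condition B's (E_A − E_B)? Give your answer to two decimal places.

-2.43

Condition A: z_P = (43.3 − 58.5)/12.9 = -1.1783; z_E = (6.04 − 5.57)/0.84 = 0.5595; E_A = (-1.1783 − 0.5595)/√2 = -1.2288.
Condition B: z_P = (73.4 − 58.5)/12.9 = 1.1550; z_E = (5.11 − 5.57)/0.84 = -0.5476; E_B = (1.1550 − (-0.5476))/√2 = 1.2039.
E_A − E_B = -1.2288 − 1.2039 = -2.4327 ≈ -2.43.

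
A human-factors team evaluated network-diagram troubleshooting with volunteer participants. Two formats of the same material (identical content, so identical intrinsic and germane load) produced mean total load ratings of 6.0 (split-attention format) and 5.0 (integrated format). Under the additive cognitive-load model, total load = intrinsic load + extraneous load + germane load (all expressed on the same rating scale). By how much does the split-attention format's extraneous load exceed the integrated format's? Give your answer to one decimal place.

Intrinsic and germane load are equal across formats, so the difference in total load equals the difference in extraneous load.
Extraneous-load difference = 6.0 − 5.0 = 1.0.

1.0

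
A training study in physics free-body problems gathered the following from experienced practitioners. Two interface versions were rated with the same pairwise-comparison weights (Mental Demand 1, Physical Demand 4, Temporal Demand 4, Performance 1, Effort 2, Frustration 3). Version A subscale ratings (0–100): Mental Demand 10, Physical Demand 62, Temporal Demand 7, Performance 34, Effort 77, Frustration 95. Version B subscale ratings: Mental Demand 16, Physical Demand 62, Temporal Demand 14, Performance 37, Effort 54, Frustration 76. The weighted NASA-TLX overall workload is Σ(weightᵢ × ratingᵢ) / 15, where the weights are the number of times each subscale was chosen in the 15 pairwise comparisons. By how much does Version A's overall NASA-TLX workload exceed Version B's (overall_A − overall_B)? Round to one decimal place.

4.4

Version A weighted sum = 1·10 + 4·62 + 4·7 + 1·34 + 2·77 + 3·95 = 10 + 248 + 28 + 34 + 154 + 285 = 759; overall_A = 759/15 = 50.6000.
Version B weighted sum = 1·16 + 4·62 + 4·14 + 1·37 + 2·54 + 3·76 = 16 + 248 + 56 + 37 + 108 + 228 = 693; overall_B = 693/15 = 46.2000.
Difference = 50.6000 − 46.2000 = 4.4000 ≈ 4.4.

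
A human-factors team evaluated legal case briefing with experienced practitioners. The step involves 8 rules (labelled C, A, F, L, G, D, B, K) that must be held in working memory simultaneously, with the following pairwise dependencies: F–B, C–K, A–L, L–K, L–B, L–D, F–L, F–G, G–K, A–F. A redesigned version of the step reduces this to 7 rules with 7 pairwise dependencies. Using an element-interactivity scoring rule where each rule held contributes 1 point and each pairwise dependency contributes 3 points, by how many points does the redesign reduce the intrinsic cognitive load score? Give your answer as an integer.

10

Original: 8 × 1 + 10 × 3 = 8 + 30 = 38.
Redesigned: 7 × 1 + 7 × 3 = 7 + 21 = 28.
Reduction = 38 − 28 = 10.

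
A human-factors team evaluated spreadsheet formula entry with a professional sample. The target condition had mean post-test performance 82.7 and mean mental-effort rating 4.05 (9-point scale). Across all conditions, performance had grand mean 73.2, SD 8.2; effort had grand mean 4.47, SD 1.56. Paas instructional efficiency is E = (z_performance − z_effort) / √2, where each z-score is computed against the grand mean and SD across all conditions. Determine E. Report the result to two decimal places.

1.01

z_performance = (82.7 − 73.2) / 8.2 = 9.5000 / 8.2 = 1.1585.
z_effort = (4.05 − 4.47) / 1.56 = -0.4200 / 1.56 = -0.2692.
z_P − z_E = 1.1585 − (-0.2692) = 1.4277.
E = 1.4277 / √2 = 1.4277 / 1.41421 = 1.0095 ≈ 1.01.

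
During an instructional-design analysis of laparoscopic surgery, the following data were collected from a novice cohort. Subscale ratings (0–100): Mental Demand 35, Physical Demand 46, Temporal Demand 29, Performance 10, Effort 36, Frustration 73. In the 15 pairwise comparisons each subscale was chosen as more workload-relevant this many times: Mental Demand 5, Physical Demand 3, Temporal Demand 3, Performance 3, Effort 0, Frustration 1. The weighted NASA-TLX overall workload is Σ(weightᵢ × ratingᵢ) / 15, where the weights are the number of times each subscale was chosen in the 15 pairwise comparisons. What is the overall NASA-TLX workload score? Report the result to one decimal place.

The tallies are the weights (they sum to 15).
Weighted sum = 5·35 + 3·46 + 3·29 + 3·10 + 0·36 + 1·73
            = 175 + 138 + 87 + 30 + 0 + 73 = 503.
Overall workload = 503 / 15 = 33.5333 ≈ 33.5.

33.5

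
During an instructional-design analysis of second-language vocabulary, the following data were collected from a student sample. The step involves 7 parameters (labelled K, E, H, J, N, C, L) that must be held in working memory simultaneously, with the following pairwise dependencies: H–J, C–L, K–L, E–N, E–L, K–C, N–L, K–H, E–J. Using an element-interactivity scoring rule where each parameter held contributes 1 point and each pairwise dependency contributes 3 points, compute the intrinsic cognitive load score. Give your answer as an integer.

Count of parameters held simultaneously: 7.
Count of pairwise dependencies listed: 9.
Element contribution: 7 × 1 = 7.
Interaction contribution: 9 × 3 = 27.
Intrinsic load = 7 + 27 = 34.

34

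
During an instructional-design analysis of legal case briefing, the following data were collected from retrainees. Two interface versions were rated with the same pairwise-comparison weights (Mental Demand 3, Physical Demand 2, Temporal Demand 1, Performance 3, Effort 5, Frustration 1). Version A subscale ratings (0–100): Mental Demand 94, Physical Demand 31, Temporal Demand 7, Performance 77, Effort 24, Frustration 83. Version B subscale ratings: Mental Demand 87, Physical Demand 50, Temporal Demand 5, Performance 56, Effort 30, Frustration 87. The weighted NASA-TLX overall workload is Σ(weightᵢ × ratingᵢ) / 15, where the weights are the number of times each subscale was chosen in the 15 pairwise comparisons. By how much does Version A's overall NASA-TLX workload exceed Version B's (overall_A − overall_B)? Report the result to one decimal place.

0.9

Version A weighted sum = 3·94 + 2·31 + 1·7 + 3·77 + 5·24 + 1·83 = 282 + 62 + 7 + 231 + 120 + 83 = 785; overall_A = 785/15 = 52.3333.
Version B weighted sum = 3·87 + 2·50 + 1·5 + 3·56 + 5·30 + 1·87 = 261 + 100 + 5 + 168 + 150 + 87 = 771; overall_B = 771/15 = 51.4000.
Difference = 52.3333 − 51.4000 = 0.9333 ≈ 0.9.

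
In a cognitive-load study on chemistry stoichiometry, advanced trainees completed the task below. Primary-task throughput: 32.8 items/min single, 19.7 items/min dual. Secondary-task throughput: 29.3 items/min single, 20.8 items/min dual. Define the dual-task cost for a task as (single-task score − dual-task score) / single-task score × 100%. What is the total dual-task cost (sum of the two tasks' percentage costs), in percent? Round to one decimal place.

Primary cost = (32.8 − 19.7) / 32.8 × 100% = 39.9390%.
Secondary cost = (29.3 − 20.8) / 29.3 × 100% = 29.0102%.
Total = 39.9390% + 29.0102% = 68.9492% ≈ 68.9%.

68.9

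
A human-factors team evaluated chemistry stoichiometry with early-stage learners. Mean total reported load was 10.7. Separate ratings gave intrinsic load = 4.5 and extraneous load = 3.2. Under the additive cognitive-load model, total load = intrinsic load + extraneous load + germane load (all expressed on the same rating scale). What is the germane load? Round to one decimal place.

germane load = total − intrinsic − extraneous
             = 10.7 − 4.5 − 3.2 = 3.0.

3.0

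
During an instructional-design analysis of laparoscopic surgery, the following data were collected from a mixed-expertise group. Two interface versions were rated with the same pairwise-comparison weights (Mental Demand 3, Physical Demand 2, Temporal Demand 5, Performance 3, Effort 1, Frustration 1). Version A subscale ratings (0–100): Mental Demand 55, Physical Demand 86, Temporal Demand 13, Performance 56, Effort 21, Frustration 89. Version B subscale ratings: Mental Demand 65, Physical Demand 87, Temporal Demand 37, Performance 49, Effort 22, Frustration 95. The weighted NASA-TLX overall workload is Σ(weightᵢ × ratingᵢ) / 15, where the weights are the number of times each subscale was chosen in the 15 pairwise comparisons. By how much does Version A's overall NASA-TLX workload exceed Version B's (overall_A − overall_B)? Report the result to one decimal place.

Version A weighted sum = 3·55 + 2·86 + 5·13 + 3·56 + 1·21 + 1·89 = 165 + 172 + 65 + 168 + 21 + 89 = 680; overall_A = 680/15 = 45.3333.
Version B weighted sum = 3·65 + 2·87 + 5·37 + 3·49 + 1·22 + 1·95 = 195 + 174 + 185 + 147 + 22 + 95 = 818; overall_B = 818/15 = 54.5333.
Difference = 45.3333 − 54.5333 = -9.2000 ≈ -9.2.

-9.2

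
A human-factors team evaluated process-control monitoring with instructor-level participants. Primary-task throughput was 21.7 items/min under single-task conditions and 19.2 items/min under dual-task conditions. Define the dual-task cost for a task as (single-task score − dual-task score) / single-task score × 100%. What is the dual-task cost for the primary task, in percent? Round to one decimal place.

11.5

Cost = (21.7 − 19.2) / 21.7 × 100%
     = 2.5000 / 21.7 × 100% = 11.5207%.
≈ 11.5%.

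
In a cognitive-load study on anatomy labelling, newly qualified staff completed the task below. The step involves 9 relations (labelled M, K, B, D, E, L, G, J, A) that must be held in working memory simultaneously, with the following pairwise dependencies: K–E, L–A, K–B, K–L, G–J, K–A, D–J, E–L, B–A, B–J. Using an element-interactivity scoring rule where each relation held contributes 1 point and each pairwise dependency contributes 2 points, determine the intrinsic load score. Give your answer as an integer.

29

Count of relations held simultaneously: 9.
Count of pairwise dependencies listed: 10.
Element contribution: 9 × 1 = 9.
Interaction contribution: 10 × 2 = 20.
Intrinsic load = 9 + 20 = 29.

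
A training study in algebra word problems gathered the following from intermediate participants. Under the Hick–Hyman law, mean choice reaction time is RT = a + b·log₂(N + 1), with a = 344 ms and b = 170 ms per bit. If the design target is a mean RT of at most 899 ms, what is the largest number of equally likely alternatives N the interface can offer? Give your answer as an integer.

Set 344 + 170·log₂(N + 1) ≤ 899.
log₂(N + 1) ≤ (899 − 344) / 170 = 3.2647.
N + 1 ≤ 2^3.2647 = 9.6111.
N ≤ 8.6111, so the largest integer N is 8.

8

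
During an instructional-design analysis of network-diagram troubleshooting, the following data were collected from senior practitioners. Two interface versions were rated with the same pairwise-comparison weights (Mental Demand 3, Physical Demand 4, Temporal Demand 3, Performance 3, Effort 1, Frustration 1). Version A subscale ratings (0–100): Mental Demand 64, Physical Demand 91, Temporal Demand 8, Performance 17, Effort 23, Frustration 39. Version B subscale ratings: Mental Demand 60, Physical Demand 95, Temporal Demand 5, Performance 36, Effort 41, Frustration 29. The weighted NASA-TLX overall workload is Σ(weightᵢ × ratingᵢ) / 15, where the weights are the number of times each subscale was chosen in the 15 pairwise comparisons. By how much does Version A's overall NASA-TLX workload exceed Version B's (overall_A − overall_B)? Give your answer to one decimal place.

Version A weighted sum = 3·64 + 4·91 + 3·8 + 3·17 + 1·23 + 1·39 = 192 + 364 + 24 + 51 + 23 + 39 = 693; overall_A = 693/15 = 46.2000.
Version B weighted sum = 3·60 + 4·95 + 3·5 + 3·36 + 1·41 + 1·29 = 180 + 380 + 15 + 108 + 41 + 29 = 753; overall_B = 753/15 = 50.2000.
Difference = 46.2000 − 50.2000 = -4.0000 ≈ -4.0.

-4.0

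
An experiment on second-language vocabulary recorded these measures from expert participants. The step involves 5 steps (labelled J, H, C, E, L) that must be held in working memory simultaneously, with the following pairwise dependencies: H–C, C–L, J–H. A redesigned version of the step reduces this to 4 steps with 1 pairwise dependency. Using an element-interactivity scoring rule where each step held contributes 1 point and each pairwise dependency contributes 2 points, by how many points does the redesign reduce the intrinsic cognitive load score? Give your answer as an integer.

5

Original: 5 × 1 + 3 × 2 = 5 + 6 = 11.
Redesigned: 4 × 1 + 1 × 2 = 4 + 2 = 6.
Reduction = 11 − 6 = 5.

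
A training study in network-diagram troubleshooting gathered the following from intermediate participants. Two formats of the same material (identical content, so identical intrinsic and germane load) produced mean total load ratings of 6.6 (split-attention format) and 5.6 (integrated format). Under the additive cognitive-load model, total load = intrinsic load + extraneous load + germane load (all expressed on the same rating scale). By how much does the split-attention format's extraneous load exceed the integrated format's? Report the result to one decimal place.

Intrinsic and germane load are equal across formats, so the difference in total load equals the difference in extraneous load.
Extraneous-load difference = 6.6 − 5.6 = 1.0.

1.0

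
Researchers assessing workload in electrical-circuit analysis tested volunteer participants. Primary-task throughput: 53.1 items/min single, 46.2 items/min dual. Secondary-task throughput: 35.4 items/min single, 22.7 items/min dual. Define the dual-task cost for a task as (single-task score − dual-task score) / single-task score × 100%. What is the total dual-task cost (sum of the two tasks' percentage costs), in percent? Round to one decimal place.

48.9

Primary cost = (53.1 − 46.2) / 53.1 × 100% = 12.9944%.
Secondary cost = (35.4 − 22.7) / 35.4 × 100% = 35.8757%.
Total = 12.9944% + 35.8757% = 48.8701% ≈ 48.9%.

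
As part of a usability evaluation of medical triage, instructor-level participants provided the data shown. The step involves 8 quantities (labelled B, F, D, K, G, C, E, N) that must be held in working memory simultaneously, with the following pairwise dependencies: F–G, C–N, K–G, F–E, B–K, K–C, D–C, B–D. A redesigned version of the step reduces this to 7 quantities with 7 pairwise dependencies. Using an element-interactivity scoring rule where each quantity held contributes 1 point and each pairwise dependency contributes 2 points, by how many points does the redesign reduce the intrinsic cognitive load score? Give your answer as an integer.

Original: 8 × 1 + 8 × 2 = 8 + 16 = 24.
Redesigned: 7 × 1 + 7 × 2 = 7 + 14 = 21.
Reduction = 24 − 21 = 3.

3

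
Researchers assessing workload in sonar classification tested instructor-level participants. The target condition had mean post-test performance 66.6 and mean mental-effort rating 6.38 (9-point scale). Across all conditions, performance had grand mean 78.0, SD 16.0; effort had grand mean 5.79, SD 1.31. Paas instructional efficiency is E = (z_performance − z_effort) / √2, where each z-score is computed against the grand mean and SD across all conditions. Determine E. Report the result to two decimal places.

z_performance = (66.6 − 78.0) / 16.0 = -11.4000 / 16.0 = -0.7125.
z_effort = (6.38 − 5.79) / 1.31 = 0.5900 / 1.31 = 0.4504.
z_P − z_E = -0.7125 − 0.4504 = -1.1629.
E = -1.1629 / √2 = -1.1629 / 1.41421 = -0.8223 ≈ -0.82.

-0.82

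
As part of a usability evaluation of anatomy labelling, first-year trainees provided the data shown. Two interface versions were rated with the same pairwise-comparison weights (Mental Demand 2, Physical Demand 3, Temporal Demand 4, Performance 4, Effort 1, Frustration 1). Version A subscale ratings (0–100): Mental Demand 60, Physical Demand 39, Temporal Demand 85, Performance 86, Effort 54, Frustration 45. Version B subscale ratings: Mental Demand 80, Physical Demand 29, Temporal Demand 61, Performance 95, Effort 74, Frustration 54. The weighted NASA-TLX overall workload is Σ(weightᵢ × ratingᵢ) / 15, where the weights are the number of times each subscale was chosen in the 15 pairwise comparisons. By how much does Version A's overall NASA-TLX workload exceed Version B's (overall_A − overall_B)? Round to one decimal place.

1.4

Version A weighted sum = 2·60 + 3·39 + 4·85 + 4·86 + 1·54 + 1·45 = 120 + 117 + 340 + 344 + 54 + 45 = 1020; overall_A = 1020/15 = 68.0000.
Version B weighted sum = 2·80 + 3·29 + 4·61 + 4·95 + 1·74 + 1·54 = 160 + 87 + 244 + 380 + 74 + 54 = 999; overall_B = 999/15 = 66.6000.
Difference = 68.0000 − 66.6000 = 1.4000 ≈ 1.4.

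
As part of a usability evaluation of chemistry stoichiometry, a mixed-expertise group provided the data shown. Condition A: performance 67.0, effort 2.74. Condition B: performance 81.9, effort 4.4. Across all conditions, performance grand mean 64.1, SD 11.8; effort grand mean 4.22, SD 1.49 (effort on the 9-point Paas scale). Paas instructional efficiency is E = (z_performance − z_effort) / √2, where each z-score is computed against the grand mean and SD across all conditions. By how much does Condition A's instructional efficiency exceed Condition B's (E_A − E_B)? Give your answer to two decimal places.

Condition A: z_P = (67.0 − 64.1)/11.8 = 0.2458; z_E = (2.74 − 4.22)/1.49 = -0.9933; E_A = (0.2458 − (-0.9933))/√2 = 0.8762.
Condition B: z_P = (81.9 − 64.1)/11.8 = 1.5085; z_E = (4.4 − 4.22)/1.49 = 0.1208; E_B = (1.5085 − 0.1208)/√2 = 0.9813.
E_A − E_B = 0.8762 − 0.9813 = -0.1051 ≈ -0.11.

-0.11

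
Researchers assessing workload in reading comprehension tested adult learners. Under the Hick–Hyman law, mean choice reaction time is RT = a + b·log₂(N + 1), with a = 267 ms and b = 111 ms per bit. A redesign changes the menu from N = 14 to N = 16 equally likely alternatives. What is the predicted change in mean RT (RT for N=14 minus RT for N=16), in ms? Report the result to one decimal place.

-20.0

RT(14) = 267 + 111·log₂(15) = 267 + 111·3.9069 = 700.6659 ms.
RT(16) = 267 + 111·log₂(17) = 267 + 111·4.0875 = 720.7125 ms.
Difference = 700.6659 − 720.7125 = -20.0466 ≈ -20.0 ms.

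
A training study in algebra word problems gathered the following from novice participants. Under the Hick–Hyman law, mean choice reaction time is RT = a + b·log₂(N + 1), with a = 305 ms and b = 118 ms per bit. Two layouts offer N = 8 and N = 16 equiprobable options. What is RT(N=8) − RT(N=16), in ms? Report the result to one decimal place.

RT(8) = 305 + 118·log₂(9) = 305 + 118·3.1699 = 679.0482 ms.
RT(16) = 305 + 118·log₂(17) = 305 + 118·4.0875 = 787.3250 ms.
Difference = 679.0482 − 787.3250 = -108.2768 ≈ -108.3 ms.

-108.3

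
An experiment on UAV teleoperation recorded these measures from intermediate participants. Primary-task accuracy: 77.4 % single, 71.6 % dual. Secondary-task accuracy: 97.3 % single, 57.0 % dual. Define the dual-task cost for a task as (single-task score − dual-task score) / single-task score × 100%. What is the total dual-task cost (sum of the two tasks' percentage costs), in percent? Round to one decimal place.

48.9

Primary cost = (77.4 − 71.6) / 77.4 × 100% = 7.4935%.
Secondary cost = (97.3 − 57.0) / 97.3 × 100% = 41.4183%.
Total = 7.4935% + 41.4183% = 48.9118% ≈ 48.9%.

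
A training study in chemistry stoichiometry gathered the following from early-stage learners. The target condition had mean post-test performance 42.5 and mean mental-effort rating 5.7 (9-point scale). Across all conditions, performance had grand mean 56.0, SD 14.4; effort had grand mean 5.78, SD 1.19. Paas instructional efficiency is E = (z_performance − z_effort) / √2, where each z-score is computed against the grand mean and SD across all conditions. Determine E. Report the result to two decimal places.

-0.62

z_performance = (42.5 − 56.0) / 14.4 = -13.5000 / 14.4 = -0.9375.
z_effort = (5.7 − 5.78) / 1.19 = -0.0800 / 1.19 = -0.0672.
z_P − z_E = -0.9375 − (-0.0672) = -0.8703.
E = -0.8703 / √2 = -0.8703 / 1.41421 = -0.6154 ≈ -0.62.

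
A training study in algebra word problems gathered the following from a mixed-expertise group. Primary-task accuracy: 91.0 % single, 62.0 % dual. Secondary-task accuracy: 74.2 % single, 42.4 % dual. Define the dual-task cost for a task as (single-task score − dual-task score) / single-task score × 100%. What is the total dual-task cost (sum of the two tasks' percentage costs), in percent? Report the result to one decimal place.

74.7

Primary cost = (91.0 − 62.0) / 91.0 × 100% = 31.8681%.
Secondary cost = (74.2 − 42.4) / 74.2 × 100% = 42.8571%.
Total = 31.8681% + 42.8571% = 74.7252% ≈ 74.7%.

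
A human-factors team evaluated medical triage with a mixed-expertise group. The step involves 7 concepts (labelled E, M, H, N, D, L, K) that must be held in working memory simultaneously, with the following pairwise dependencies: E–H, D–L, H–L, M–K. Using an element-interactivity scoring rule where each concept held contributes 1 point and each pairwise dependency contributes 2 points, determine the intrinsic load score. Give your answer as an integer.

15

Count of concepts held simultaneously: 7.
Count of pairwise dependencies listed: 4.
Element contribution: 7 × 1 = 7.
Interaction contribution: 4 × 2 = 8.
Intrinsic load = 7 + 8 = 15.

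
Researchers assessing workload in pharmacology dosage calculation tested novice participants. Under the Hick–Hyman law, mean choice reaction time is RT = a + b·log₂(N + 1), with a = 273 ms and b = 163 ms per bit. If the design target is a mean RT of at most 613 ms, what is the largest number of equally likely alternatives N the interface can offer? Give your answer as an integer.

3

Set 273 + 163·log₂(N + 1) ≤ 613.
log₂(N + 1) ≤ (613 − 273) / 163 = 2.0859.
N + 1 ≤ 2^2.0859 = 4.2454.
N ≤ 3.2454, so the largest integer N is 3.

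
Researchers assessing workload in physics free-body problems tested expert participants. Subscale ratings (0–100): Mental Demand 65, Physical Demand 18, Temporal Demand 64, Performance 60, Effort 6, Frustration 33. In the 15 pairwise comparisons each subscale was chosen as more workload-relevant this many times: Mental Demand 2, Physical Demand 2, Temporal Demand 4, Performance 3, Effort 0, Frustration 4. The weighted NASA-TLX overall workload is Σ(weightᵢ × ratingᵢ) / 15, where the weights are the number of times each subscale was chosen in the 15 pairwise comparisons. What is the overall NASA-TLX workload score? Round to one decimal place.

48.9

The tallies are the weights (they sum to 15).
Weighted sum = 2·65 + 2·18 + 4·64 + 3·60 + 0·6 + 4·33
            = 130 + 36 + 256 + 180 + 0 + 132 = 734.
Overall workload = 734 / 15 = 48.9333 ≈ 48.9.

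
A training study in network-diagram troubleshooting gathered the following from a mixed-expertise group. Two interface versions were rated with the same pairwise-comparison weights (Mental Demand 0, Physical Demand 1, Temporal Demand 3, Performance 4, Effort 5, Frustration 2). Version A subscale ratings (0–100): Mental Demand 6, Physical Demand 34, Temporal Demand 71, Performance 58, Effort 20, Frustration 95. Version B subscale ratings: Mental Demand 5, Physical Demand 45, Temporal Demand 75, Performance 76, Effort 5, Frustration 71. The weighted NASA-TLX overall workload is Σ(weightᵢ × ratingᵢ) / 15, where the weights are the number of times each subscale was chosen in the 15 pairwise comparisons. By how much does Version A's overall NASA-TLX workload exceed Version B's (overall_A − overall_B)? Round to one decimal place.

1.9

Version A weighted sum = 0·6 + 1·34 + 3·71 + 4·58 + 5·20 + 2·95 = 0 + 34 + 213 + 232 + 100 + 190 = 769; overall_A = 769/15 = 51.2667.
Version B weighted sum = 0·5 + 1·45 + 3·75 + 4·76 + 5·5 + 2·71 = 0 + 45 + 225 + 304 + 25 + 142 = 741; overall_B = 741/15 = 49.4000.
Difference = 51.2667 − 49.4000 = 1.8667 ≈ 1.9.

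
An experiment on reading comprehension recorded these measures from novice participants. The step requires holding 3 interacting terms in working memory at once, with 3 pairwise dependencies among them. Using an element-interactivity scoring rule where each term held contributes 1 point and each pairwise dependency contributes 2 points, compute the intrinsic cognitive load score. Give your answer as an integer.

9

Element contribution: 3 × 1 = 3.
Interaction contribution: 3 × 2 = 6.
Intrinsic load = 3 + 6 = 9.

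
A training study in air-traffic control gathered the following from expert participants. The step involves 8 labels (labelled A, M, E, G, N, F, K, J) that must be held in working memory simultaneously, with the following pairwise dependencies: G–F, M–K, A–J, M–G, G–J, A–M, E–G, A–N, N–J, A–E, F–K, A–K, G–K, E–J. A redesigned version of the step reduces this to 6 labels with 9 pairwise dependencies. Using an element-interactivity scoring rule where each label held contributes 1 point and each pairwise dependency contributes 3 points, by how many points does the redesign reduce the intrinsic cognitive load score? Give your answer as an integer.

17

Original: 8 × 1 + 14 × 3 = 8 + 42 = 50.
Redesigned: 6 × 1 + 9 × 3 = 6 + 27 = 33.
Reduction = 50 − 33 = 17.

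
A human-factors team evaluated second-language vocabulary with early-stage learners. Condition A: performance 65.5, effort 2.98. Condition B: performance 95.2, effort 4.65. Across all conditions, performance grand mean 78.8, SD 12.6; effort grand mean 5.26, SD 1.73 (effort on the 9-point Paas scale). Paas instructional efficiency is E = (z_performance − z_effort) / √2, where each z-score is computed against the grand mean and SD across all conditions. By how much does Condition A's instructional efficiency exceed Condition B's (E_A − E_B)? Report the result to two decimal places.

Condition A: z_P = (65.5 − 78.8)/12.6 = -1.0556; z_E = (2.98 − 5.26)/1.73 = -1.3179; E_A = (-1.0556 − (-1.3179))/√2 = 0.1855.
Condition B: z_P = (95.2 − 78.8)/12.6 = 1.3016; z_E = (4.65 − 5.26)/1.73 = -0.3526; E_B = (1.3016 − (-0.3526))/√2 = 1.1697.
E_A − E_B = 0.1855 − 1.1697 = -0.9842 ≈ -0.98.

-0.98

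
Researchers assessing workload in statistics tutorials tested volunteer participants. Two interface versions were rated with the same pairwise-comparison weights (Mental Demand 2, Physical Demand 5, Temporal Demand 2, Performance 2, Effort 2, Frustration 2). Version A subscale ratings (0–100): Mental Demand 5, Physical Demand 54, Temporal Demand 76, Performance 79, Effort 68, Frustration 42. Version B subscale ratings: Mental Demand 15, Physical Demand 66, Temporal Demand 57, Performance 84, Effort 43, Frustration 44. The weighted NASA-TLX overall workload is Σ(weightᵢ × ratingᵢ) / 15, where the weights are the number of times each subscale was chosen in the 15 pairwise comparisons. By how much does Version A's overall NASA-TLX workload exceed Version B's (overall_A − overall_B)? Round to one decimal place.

-0.4

Version A weighted sum = 2·5 + 5·54 + 2·76 + 2·79 + 2·68 + 2·42 = 10 + 270 + 152 + 158 + 136 + 84 = 810; overall_A = 810/15 = 54.0000.
Version B weighted sum = 2·15 + 5·66 + 2·57 + 2·84 + 2·43 + 2·44 = 30 + 330 + 114 + 168 + 86 + 88 = 816; overall_B = 816/15 = 54.4000.
Difference = 54.0000 − 54.4000 = -0.4000 ≈ -0.4.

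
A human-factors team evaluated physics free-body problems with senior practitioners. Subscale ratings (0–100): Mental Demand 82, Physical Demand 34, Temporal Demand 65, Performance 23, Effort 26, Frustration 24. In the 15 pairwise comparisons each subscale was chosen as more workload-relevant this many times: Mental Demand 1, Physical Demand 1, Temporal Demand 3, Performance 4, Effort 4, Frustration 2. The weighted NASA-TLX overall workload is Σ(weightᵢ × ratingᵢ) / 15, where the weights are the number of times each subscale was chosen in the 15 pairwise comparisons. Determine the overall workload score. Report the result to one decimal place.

37.0

The tallies are the weights (they sum to 15).
Weighted sum = 1·82 + 1·34 + 3·65 + 4·23 + 4·26 + 2·24
            = 82 + 34 + 195 + 92 + 104 + 48 = 555.
Overall workload = 555 / 15 = 37.0000 ≈ 37.0.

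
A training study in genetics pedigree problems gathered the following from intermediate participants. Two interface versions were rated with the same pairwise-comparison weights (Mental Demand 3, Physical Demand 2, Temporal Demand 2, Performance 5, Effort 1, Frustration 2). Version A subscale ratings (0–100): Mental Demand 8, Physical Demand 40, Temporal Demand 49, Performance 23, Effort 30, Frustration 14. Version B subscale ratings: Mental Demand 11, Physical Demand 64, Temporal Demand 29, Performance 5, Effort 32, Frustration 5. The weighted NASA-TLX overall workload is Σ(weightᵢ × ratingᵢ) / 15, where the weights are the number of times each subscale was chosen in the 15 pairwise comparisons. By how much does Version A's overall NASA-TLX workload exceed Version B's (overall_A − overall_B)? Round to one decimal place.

5.9

Version A weighted sum = 3·8 + 2·40 + 2·49 + 5·23 + 1·30 + 2·14 = 24 + 80 + 98 + 115 + 30 + 28 = 375; overall_A = 375/15 = 25.0000.
Version B weighted sum = 3·11 + 2·64 + 2·29 + 5·5 + 1·32 + 2·5 = 33 + 128 + 58 + 25 + 32 + 10 = 286; overall_B = 286/15 = 19.0667.
Difference = 25.0000 − 19.0667 = 5.9333 ≈ 5.9.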